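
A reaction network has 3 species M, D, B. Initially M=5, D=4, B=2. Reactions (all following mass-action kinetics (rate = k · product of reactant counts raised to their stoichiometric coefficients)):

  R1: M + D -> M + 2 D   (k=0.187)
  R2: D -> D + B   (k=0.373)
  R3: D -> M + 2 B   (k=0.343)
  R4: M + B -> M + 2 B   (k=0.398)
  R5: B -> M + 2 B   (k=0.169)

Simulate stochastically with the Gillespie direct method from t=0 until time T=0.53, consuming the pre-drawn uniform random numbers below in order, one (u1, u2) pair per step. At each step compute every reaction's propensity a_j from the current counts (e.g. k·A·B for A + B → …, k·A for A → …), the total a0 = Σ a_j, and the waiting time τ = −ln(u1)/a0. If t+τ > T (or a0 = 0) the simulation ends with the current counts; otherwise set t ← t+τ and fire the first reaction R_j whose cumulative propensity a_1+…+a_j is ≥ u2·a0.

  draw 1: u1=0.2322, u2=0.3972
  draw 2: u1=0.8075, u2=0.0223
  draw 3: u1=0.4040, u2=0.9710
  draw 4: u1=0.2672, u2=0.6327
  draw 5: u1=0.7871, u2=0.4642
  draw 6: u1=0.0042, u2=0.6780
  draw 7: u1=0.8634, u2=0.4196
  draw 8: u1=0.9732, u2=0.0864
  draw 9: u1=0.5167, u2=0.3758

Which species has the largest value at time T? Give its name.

Dominant species at T: B

t=0.000: M=5 D=4 B=2
Draw 1: a1=3.740, a2=1.492, a3=1.372, a4=3.980, a5=0.338, a0=10.922; τ=−ln(0.2322)/10.922=0.134 → t=0.134; u2·a0=0.3972·10.922=4.338; a1=3.740 < 4.338 ≤ a1+a2=5.232 → R2 fires; M=5 D=4 B=3
Draw 2: a1=3.740, a2=1.492, a3=1.372, a4=5.970, a5=0.507, a0=13.081; τ=−ln(0.8075)/13.081=0.016 → t=0.150; u2·a0=0.0223·13.081=0.292 ≤ a1=3.740 → R1 fires; M=5 D=5 B=3
Draw 3: a1=4.675, a2=1.865, a3=1.715, a4=5.970, a5=0.507, a0=14.732; τ=−ln(0.4040)/14.732=0.062 → t=0.212; u2·a0=0.9710·14.732=14.305; a1+…+a4=14.225 < 14.305 ≤ a1+…+a5=14.732 → R5 fires; M=6 D=5 B=4
Draw 4: a1=5.610, a2=1.865, a3=1.715, a4=9.552, a5=0.676, a0=19.418; τ=−ln(0.2672)/19.418=0.068 → t=0.280; u2·a0=0.6327·19.418=12.286; a1+…+a3=9.190 < 12.286 ≤ a1+…+a4=18.742 → R4 fires; M=6 D=5 B=5
Draw 5: a1=5.610, a2=1.865, a3=1.715, a4=11.940, a5=0.845, a0=21.975; τ=−ln(0.7871)/21.975=0.011 → t=0.290; u2·a0=0.4642·21.975=10.201; a1+…+a3=9.190 < 10.201 ≤ a1+…+a4=21.130 → R4 fires; M=6 D=5 B=6
Draw 6: a1=5.610, a2=1.865, a3=1.715, a4=14.328, a5=1.014, a0=24.532; τ=−ln(0.0042)/24.532=0.223 → t=0.513; u2·a0=0.6780·24.532=16.633; a1+…+a3=9.190 < 16.633 ≤ a1+…+a4=23.518 → R4 fires; M=6 D=5 B=7
Draw 7: a1=5.610, a2=1.865, a3=1.715, a4=16.716, a5=1.183, a0=27.089; τ=−ln(0.8634)/27.089=0.005 → t=0.519; u2·a0=0.4196·27.089=11.367; a1+…+a3=9.190 < 11.367 ≤ a1+…+a4=25.906 → R4 fires; M=6 D=5 B=8
Draw 8: a1=5.610, a2=1.865, a3=1.715, a4=19.104, a5=1.352, a0=29.646; τ=−ln(0.9732)/29.646=0.001 → t=0.520; u2·a0=0.0864·29.646=2.561 ≤ a1=5.610 → R1 fires; M=6 D=6 B=8
Draw 9: a1=6.732, a2=2.238, a3=2.058, a4=19.104, a5=1.352, a0=31.484; τ=−ln(0.5167)/31.484=0.021 → t=0.541 > T=0.53: stop.
At T=0.53: M=6 D=6 B=8; the largest is B.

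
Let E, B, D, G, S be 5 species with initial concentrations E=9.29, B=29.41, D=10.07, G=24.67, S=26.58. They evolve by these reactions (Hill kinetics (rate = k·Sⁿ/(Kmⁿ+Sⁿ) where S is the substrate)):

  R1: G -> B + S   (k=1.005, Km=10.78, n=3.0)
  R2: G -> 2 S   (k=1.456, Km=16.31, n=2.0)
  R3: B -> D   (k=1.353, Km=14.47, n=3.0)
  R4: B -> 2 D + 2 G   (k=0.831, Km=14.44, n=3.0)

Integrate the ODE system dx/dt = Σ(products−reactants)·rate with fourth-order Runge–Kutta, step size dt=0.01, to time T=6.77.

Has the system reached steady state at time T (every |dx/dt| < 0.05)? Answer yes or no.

RK4 with dt=0.01: 677 steps to T=6.77. Trajectory (selected grid times):
t=0.00: E=9.29 B=29.41 D=10.07 G=24.67 S=26.58
t=0.75: E=9.29 B=28.65 D=12.08 G=24.33 S=28.79
t=1.50: E=9.29 B=27.89 D=14.08 G=23.99 S=30.98
t=2.26: E=9.29 B=27.14 D=16.08 G=23.64 S=33.19
t=3.01: E=9.29 B=26.42 D=18.03 G=23.29 S=35.35
t=3.76: E=9.29 B=25.70 D=19.96 G=22.94 S=37.49
t=4.51: E=9.29 B=25.00 D=21.87 G=22.59 S=39.61
t=5.27: E=9.29 B=24.31 D=23.78 G=22.23 S=41.75
t=6.02: E=9.29 B=23.64 D=25.63 G=21.88 S=43.83
t=6.77: E=9.29 B=22.99 D=27.46 G=21.51 S=45.90
Rates at T: R1=0.8927, R2=0.9246, R3=1.0829, R4=0.6659
dx/dt at T (Σ net stoichiometry × rate): E=+0.0000, B=-0.8562, D=+2.4148, G=-0.4854, S=+2.7419
Largest |dx/dt| is |+2.7419| (S) ≥ 0.05 → not steady.

Steady state at T: no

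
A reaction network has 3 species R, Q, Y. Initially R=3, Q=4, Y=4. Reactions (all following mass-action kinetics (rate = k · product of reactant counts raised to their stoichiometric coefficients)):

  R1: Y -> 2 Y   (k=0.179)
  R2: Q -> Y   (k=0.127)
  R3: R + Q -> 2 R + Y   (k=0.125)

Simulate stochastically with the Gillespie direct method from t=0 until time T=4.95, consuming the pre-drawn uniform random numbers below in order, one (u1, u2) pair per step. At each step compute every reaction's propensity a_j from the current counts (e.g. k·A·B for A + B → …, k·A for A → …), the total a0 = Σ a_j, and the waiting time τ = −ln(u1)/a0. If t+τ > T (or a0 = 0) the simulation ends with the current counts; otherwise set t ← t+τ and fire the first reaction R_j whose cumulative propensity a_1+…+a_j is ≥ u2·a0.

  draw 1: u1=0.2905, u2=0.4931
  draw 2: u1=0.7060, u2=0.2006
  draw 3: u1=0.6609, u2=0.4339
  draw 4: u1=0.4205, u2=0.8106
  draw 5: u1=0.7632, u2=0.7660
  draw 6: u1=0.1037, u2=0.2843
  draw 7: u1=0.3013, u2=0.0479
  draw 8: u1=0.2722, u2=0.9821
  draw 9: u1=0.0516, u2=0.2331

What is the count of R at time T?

R at T = 6

t=0.000: R=3 Q=4 Y=4
Draw 1: a1=0.716, a2=0.508, a3=1.500, a0=2.724; τ=−ln(0.2905)/2.724=0.454 → t=0.454; u2·a0=0.4931·2.724=1.343; a1+a2=1.224 < 1.343 ≤ a1+…+a3=2.724 → R3 fires; R=4 Q=3 Y=5
Draw 2: a1=0.895, a2=0.381, a3=1.500, a0=2.776; τ=−ln(0.7060)/2.776=0.125 → t=0.579; u2·a0=0.2006·2.776=0.557 ≤ a1=0.895 → R1 fires; R=4 Q=3 Y=6
Draw 3: a1=1.074, a2=0.381, a3=1.500, a0=2.955; τ=−ln(0.6609)/2.955=0.140 → t=0.719; u2·a0=0.4339·2.955=1.282; a1=1.074 < 1.282 ≤ a1+a2=1.455 → R2 fires; R=4 Q=2 Y=7
Draw 4: a1=1.253, a2=0.254, a3=1.000, a0=2.507; τ=−ln(0.4205)/2.507=0.346 → t=1.065; u2·a0=0.8106·2.507=2.032; a1+a2=1.507 < 2.032 ≤ a1+…+a3=2.507 → R3 fires; R=5 Q=1 Y=8
Draw 5: a1=1.432, a2=0.127, a3=0.625, a0=2.184; τ=−ln(0.7632)/2.184=0.124 → t=1.189; u2·a0=0.7660·2.184=1.673; a1+a2=1.559 < 1.673 ≤ a1+…+a3=2.184 → R3 fires; R=6 Q=0 Y=9
Draw 6: a1=1.611, a2=0.000, a3=0.000, a0=1.611; τ=−ln(0.1037)/1.611=1.407 → t=2.595; u2·a0=0.2843·1.611=0.458 ≤ a1=1.611 → R1 fires; R=6 Q=0 Y=10
Draw 7: a1=1.790, a2=0.000, a3=0.000, a0=1.790; τ=−ln(0.3013)/1.790=0.670 → t=3.266; u2·a0=0.0479·1.790=0.086 ≤ a1=1.790 → R1 fires; R=6 Q=0 Y=11
Draw 8: a1=1.969, a2=0.000, a3=0.000, a0=1.969; τ=−ln(0.2722)/1.969=0.661 → t=3.926; u2·a0=0.9821·1.969=1.934 ≤ a1=1.969 → R1 fires; R=6 Q=0 Y=12
Draw 9: a1=2.148, a2=0.000, a3=0.000, a0=2.148; τ=−ln(0.0516)/2.148=1.380 → t=5.306 > T=4.95: stop.
Read off R at T=4.95: 6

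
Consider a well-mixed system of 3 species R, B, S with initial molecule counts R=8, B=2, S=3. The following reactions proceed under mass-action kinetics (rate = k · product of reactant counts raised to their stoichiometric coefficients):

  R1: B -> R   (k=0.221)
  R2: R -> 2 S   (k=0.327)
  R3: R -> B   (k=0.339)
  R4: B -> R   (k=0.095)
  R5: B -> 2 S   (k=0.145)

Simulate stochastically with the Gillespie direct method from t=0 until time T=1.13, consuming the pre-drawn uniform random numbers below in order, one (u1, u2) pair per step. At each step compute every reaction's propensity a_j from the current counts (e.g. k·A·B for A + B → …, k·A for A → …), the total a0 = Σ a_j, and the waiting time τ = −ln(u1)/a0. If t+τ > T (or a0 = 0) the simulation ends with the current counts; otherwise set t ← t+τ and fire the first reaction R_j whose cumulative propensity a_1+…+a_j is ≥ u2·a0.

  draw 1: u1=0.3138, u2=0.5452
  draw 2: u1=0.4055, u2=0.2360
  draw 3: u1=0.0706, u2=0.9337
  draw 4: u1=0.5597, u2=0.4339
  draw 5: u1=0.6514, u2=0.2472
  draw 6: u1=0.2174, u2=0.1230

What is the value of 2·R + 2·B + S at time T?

Check how each reaction changes W = 2·R + 2·B + S (weight of products minus weight of reactants):
R1: B -> R: (2·1) − (2·1) = 2 − 2 = 0
R2: R -> 2 S: (1·2) − (2·1) = 2 − 2 = 0
R3: R -> B: (2·1) − (2·1) = 2 − 2 = 0
R4: B -> R: (2·1) − (2·1) = 2 − 2 = 0
R5: B -> 2 S: (1·2) − (2·1) = 2 − 2 = 0
Every reaction leaves W unchanged, so W is conserved and no simulation is needed: W(T) = W(0) = 2·8 + 2·2 + 3 = 23

Value at T = 23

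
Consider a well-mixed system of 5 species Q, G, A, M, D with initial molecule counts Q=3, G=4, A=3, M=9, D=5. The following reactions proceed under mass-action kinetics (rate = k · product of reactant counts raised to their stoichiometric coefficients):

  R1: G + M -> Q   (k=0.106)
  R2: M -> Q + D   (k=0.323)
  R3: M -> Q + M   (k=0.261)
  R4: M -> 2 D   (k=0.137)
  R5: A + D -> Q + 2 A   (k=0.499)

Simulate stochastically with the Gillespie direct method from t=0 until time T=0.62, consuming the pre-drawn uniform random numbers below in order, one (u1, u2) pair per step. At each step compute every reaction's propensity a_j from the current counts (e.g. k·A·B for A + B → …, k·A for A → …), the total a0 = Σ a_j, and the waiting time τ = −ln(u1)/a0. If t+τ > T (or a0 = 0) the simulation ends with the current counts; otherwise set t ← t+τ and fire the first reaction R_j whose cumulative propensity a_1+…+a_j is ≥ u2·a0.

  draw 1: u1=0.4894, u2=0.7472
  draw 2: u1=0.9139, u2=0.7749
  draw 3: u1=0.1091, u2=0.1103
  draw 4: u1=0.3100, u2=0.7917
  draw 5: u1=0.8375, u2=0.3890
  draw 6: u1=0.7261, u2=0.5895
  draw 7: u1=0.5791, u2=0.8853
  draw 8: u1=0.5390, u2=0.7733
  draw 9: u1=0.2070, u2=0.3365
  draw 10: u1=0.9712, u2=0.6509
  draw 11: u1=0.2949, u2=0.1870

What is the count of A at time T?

t=0.000: Q=3 G=4 A=3 M=9 D=5
Draw 1: a1=3.816, a2=2.907, a3=2.349, a4=1.233, a5=7.485, a0=17.790; τ=−ln(0.4894)/17.790=0.040 → t=0.040; u2·a0=0.7472·17.790=13.293; a1+…+a4=10.305 < 13.293 ≤ a1+…+a5=17.790 → R5 fires; Q=4 G=4 A=4 M=9 D=4
Draw 2: a1=3.816, a2=2.907, a3=2.349, a4=1.233, a5=7.984, a0=18.289; τ=−ln(0.9139)/18.289=0.005 → t=0.045; u2·a0=0.7749·18.289=14.172; a1+…+a4=10.305 < 14.172 ≤ a1+…+a5=18.289 → R5 fires; Q=5 G=4 A=5 M=9 D=3
Draw 3: a1=3.816, a2=2.907, a3=2.349, a4=1.233, a5=7.485, a0=17.790; τ=−ln(0.1091)/17.790=0.125 → t=0.170; u2·a0=0.1103·17.790=1.962 ≤ a1=3.816 → R1 fires; Q=6 G=3 A=5 M=8 D=3
Draw 4: a1=2.544, a2=2.584, a3=2.088, a4=1.096, a5=7.485, a0=15.797; τ=−ln(0.3100)/15.797=0.074 → t=0.244; u2·a0=0.7917·15.797=12.506; a1+…+a4=8.312 < 12.506 ≤ a1+…+a5=15.797 → R5 fires; Q=7 G=3 A=6 M=8 D=2
Draw 5: a1=2.544, a2=2.584, a3=2.088, a4=1.096, a5=5.988, a0=14.300; τ=−ln(0.8375)/14.300=0.012 → t=0.256; u2·a0=0.3890·14.300=5.563; a1+a2=5.128 < 5.563 ≤ a1+…+a3=7.216 → R3 fires; Q=8 G=3 A=6 M=8 D=2
Draw 6: a1=2.544, a2=2.584, a3=2.088, a4=1.096, a5=5.988, a0=14.300; τ=−ln(0.7261)/14.300=0.022 → t=0.279; u2·a0=0.5895·14.300=8.430; a1+…+a4=8.312 < 8.430 ≤ a1+…+a5=14.300 → R5 fires; Q=9 G=3 A=7 M=8 D=1
Draw 7: a1=2.544, a2=2.584, a3=2.088, a4=1.096, a5=3.493, a0=11.805; τ=−ln(0.5791)/11.805=0.046 → t=0.325; u2·a0=0.8853·11.805=10.451; a1+…+a4=8.312 < 10.451 ≤ a1+…+a5=11.805 → R5 fires; Q=10 G=3 A=8 M=8 D=0
Draw 8: a1=2.544, a2=2.584, a3=2.088, a4=1.096, a5=0.000, a0=8.312; τ=−ln(0.5390)/8.312=0.074 → t=0.399; u2·a0=0.7733·8.312=6.428; a1+a2=5.128 < 6.428 ≤ a1+…+a3=7.216 → R3 fires; Q=11 G=3 A=8 M=8 D=0
Draw 9: a1=2.544, a2=2.584, a3=2.088, a4=1.096, a5=0.000, a0=8.312; τ=−ln(0.2070)/8.312=0.189 → t=0.589; u2·a0=0.3365·8.312=2.797; a1=2.544 < 2.797 ≤ a1+a2=5.128 → R2 fires; Q=12 G=3 A=8 M=7 D=1
Draw 10: a1=2.226, a2=2.261, a3=1.827, a4=0.959, a5=3.992, a0=11.265; τ=−ln(0.9712)/11.265=0.003 → t=0.591; u2·a0=0.6509·11.265=7.332; a1+…+a4=7.273 < 7.332 ≤ a1+…+a5=11.265 → R5 fires; Q=13 G=3 A=9 M=7 D=0
Draw 11: a1=2.226, a2=2.261, a3=1.827, a4=0.959, a5=0.000, a0=7.273; τ=−ln(0.2949)/7.273=0.168 → t=0.759 > T=0.62: stop.
Read off A at T=0.62: 9

A at T = 9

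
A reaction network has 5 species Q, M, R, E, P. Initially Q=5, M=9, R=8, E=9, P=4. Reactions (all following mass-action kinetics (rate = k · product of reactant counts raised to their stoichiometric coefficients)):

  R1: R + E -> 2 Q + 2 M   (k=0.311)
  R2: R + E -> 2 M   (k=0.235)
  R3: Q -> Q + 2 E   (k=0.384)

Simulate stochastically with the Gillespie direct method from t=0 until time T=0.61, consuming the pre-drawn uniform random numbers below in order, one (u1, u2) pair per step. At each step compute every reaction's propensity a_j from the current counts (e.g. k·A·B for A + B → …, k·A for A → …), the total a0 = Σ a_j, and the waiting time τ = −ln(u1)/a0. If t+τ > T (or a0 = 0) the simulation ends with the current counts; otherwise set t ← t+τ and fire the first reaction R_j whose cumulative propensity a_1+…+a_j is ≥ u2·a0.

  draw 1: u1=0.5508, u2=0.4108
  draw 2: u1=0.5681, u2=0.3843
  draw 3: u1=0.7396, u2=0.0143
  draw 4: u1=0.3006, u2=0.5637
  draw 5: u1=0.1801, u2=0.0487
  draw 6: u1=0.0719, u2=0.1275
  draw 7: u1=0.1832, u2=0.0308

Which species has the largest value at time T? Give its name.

t=0.000: Q=5 M=9 R=8 E=9 P=4
Draw 1: a1=22.392, a2=16.920, a3=1.920, a0=41.232; τ=−ln(0.5508)/41.232=0.014 → t=0.014; u2·a0=0.4108·41.232=16.938 ≤ a1=22.392 → R1 fires; Q=7 M=11 R=7 E=8 P=4
Draw 2: a1=17.416, a2=13.160, a3=2.688, a0=33.264; τ=−ln(0.5681)/33.264=0.017 → t=0.031; u2·a0=0.3843·33.264=12.783 ≤ a1=17.416 → R1 fires; Q=9 M=13 R=6 E=7 P=4
Draw 3: a1=13.062, a2=9.870, a3=3.456, a0=26.388; τ=−ln(0.7396)/26.388=0.011 → t=0.043; u2·a0=0.0143·26.388=0.377 ≤ a1=13.062 → R1 fires; Q=11 M=15 R=5 E=6 P=4
Draw 4: a1=9.330, a2=7.050, a3=4.224, a0=20.604; τ=−ln(0.3006)/20.604=0.058 → t=0.101; u2·a0=0.5637·20.604=11.614; a1=9.330 < 11.614 ≤ a1+a2=16.380 → R2 fires; Q=11 M=17 R=4 E=5 P=4
Draw 5: a1=6.220, a2=4.700, a3=4.224, a0=15.144; τ=−ln(0.1801)/15.144=0.113 → t=0.214; u2·a0=0.0487·15.144=0.738 ≤ a1=6.220 → R1 fires; Q=13 M=19 R=3 E=4 P=4
Draw 6: a1=3.732, a2=2.820, a3=4.992, a0=11.544; τ=−ln(0.0719)/11.544=0.228 → t=0.442; u2·a0=0.1275·11.544=1.472 ≤ a1=3.732 → R1 fires; Q=15 M=21 R=2 E=3 P=4
Draw 7: a1=1.866, a2=1.410, a3=5.760, a0=9.036; τ=−ln(0.1832)/9.036=0.188 → t=0.630 > T=0.61: stop.
At T=0.61: Q=15 M=21 R=2 E=3 P=4; the largest is M.

Dominant species at T: M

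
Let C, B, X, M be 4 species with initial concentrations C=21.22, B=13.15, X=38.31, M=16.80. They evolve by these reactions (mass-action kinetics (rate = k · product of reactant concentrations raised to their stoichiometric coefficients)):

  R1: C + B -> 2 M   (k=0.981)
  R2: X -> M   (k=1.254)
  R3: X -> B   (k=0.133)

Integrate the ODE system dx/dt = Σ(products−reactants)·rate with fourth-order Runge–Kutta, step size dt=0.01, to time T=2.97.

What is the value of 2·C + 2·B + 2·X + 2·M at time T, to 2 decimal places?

Value at T = 178.96

Check how each reaction changes W = 2·C + 2·B + 2·X + 2·M (weight of products minus weight of reactants):
R1: C + B -> 2 M: (2·2) − (2·1 + 2·1) = 4 − 4 = 0
R2: X -> M: (2·1) − (2·1) = 2 − 2 = 0
R3: X -> B: (2·1) − (2·1) = 2 − 2 = 0
Every reaction leaves W unchanged, so W is conserved and no simulation is needed: W(T) = W(0) = 2·21.22 + 2·13.15 + 2·38.31 + 2·16.80 = 178.96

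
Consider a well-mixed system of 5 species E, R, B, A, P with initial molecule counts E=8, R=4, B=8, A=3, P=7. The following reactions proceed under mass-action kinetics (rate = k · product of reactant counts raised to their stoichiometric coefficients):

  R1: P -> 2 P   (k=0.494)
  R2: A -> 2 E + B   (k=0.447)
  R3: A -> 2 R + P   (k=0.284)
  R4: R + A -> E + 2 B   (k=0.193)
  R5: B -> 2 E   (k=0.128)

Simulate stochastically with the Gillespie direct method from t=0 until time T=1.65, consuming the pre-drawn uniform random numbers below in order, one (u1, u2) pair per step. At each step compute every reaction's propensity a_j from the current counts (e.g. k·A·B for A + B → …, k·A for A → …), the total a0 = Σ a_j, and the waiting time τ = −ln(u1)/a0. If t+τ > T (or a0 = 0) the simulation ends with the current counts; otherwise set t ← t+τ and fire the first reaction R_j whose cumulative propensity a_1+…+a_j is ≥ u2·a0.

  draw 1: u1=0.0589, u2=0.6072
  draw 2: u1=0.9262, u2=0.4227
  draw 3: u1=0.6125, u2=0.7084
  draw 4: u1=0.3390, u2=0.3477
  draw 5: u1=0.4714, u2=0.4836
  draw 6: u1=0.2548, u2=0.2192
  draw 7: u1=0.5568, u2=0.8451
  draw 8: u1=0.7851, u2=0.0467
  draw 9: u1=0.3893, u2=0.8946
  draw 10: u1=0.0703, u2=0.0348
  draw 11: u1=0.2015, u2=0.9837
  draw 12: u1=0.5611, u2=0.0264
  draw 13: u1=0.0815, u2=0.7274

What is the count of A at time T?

t=0.000: E=8 R=4 B=8 A=3 P=7
Draw 1: a1=3.458, a2=1.341, a3=0.852, a4=2.316, a5=1.024, a0=8.991; τ=−ln(0.0589)/8.991=0.315 → t=0.315; u2·a0=0.6072·8.991=5.459; a1+a2=4.799 < 5.459 ≤ a1+…+a3=5.651 → R3 fires; E=8 R=6 B=8 A=2 P=8
Draw 2: a1=3.952, a2=0.894, a3=0.568, a4=2.316, a5=1.024, a0=8.754; τ=−ln(0.9262)/8.754=0.009 → t=0.324; u2·a0=0.4227·8.754=3.700 ≤ a1=3.952 → R1 fires; E=8 R=6 B=8 A=2 P=9
Draw 3: a1=4.446, a2=0.894, a3=0.568, a4=2.316, a5=1.024, a0=9.248; τ=−ln(0.6125)/9.248=0.053 → t=0.377; u2·a0=0.7084·9.248=6.551; a1+…+a3=5.908 < 6.551 ≤ a1+…+a4=8.224 → R4 fires; E=9 R=5 B=10 A=1 P=9
Draw 4: a1=4.446, a2=0.447, a3=0.284, a4=0.965, a5=1.280, a0=7.422; τ=−ln(0.3390)/7.422=0.146 → t=0.522; u2·a0=0.3477·7.422=2.581 ≤ a1=4.446 → R1 fires; E=9 R=5 B=10 A=1 P=10
Draw 5: a1=4.940, a2=0.447, a3=0.284, a4=0.965, a5=1.280, a0=7.916; τ=−ln(0.4714)/7.916=0.095 → t=0.617; u2·a0=0.4836·7.916=3.828 ≤ a1=4.940 → R1 fires; E=9 R=5 B=10 A=1 P=11
Draw 6: a1=5.434, a2=0.447, a3=0.284, a4=0.965, a5=1.280, a0=8.410; τ=−ln(0.2548)/8.410=0.163 → t=0.780; u2·a0=0.2192·8.410=1.843 ≤ a1=5.434 → R1 fires; E=9 R=5 B=10 A=1 P=12
Draw 7: a1=5.928, a2=0.447, a3=0.284, a4=0.965, a5=1.280, a0=8.904; τ=−ln(0.5568)/8.904=0.066 → t=0.846; u2·a0=0.8451·8.904=7.525; a1+…+a3=6.659 < 7.525 ≤ a1+…+a4=7.624 → R4 fires; E=10 R=4 B=12 A=0 P=12
Draw 8: a1=5.928, a2=0.000, a3=0.000, a4=0.000, a5=1.536, a0=7.464; τ=−ln(0.7851)/7.464=0.032 → t=0.878; u2·a0=0.0467·7.464=0.349 ≤ a1=5.928 → R1 fires; E=10 R=4 B=12 A=0 P=13
Draw 9: a1=6.422, a2=0.000, a3=0.000, a4=0.000, a5=1.536, a0=7.958; τ=−ln(0.3893)/7.958=0.119 → t=0.997; u2·a0=0.8946·7.958=7.119; a1+…+a4=6.422 < 7.119 ≤ a1+…+a5=7.958 → R5 fires; E=12 R=4 B=11 A=0 P=13
Draw 10: a1=6.422, a2=0.000, a3=0.000, a4=0.000, a5=1.408, a0=7.830; τ=−ln(0.0703)/7.830=0.339 → t=1.336; u2·a0=0.0348·7.830=0.272 ≤ a1=6.422 → R1 fires; E=12 R=4 B=11 A=0 P=14
Draw 11: a1=6.916, a2=0.000, a3=0.000, a4=0.000, a5=1.408, a0=8.324; τ=−ln(0.2015)/8.324=0.192 → t=1.528; u2·a0=0.9837·8.324=8.188; a1+…+a4=6.916 < 8.188 ≤ a1+…+a5=8.324 → R5 fires; E=14 R=4 B=10 A=0 P=14
Draw 12: a1=6.916, a2=0.000, a3=0.000, a4=0.000, a5=1.280, a0=8.196; τ=−ln(0.5611)/8.196=0.071 → t=1.599; u2·a0=0.0264·8.196=0.216 ≤ a1=6.916 → R1 fires; E=14 R=4 B=10 A=0 P=15
Draw 13: a1=7.410, a2=0.000, a3=0.000, a4=0.000, a5=1.280, a0=8.690; τ=−ln(0.0815)/8.690=0.289 → t=1.887 > T=1.65: stop.
Read off A at T=1.65: 0

A at T = 0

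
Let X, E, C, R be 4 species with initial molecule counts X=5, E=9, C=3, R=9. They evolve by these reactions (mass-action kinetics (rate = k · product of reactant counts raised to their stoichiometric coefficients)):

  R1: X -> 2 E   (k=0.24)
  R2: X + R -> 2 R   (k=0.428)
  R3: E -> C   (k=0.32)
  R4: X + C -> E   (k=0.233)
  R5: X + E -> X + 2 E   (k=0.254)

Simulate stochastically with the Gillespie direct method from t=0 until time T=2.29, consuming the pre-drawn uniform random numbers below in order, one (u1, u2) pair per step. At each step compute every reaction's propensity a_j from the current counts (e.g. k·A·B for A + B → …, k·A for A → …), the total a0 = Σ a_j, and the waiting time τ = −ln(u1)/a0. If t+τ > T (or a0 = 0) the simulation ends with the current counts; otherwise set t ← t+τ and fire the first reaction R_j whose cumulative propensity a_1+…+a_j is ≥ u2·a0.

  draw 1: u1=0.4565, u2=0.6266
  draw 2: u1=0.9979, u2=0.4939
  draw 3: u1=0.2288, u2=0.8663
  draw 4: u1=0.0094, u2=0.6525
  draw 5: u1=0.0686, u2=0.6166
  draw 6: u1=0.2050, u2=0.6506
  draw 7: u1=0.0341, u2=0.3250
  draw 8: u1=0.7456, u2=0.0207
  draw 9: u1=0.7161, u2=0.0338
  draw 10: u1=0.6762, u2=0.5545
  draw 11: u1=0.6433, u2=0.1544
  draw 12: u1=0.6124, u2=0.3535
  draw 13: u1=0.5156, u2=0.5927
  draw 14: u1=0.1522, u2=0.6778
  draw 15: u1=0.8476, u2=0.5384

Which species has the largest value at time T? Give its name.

Dominant species at T: R

t=0.000: X=5 E=9 C=3 R=9
Draw 1: a1=1.200, a2=19.260, a3=2.880, a4=3.495, a5=11.430, a0=38.265; τ=−ln(0.4565)/38.265=0.020 → t=0.020; u2·a0=0.6266·38.265=23.977; a1+…+a3=23.340 < 23.977 ≤ a1+…+a4=26.835 → R4 fires; X=4 E=10 C=2 R=9
Draw 2: a1=0.960, a2=15.408, a3=3.200, a4=1.864, a5=10.160, a0=31.592; τ=−ln(0.9979)/31.592=0.000 → t=0.021; u2·a0=0.4939·31.592=15.603; a1=0.960 < 15.603 ≤ a1+a2=16.368 → R2 fires; X=3 E=10 C=2 R=10
Draw 3: a1=0.720, a2=12.840, a3=3.200, a4=1.398, a5=7.620, a0=25.778; τ=−ln(0.2288)/25.778=0.057 → t=0.078; u2·a0=0.8663·25.778=22.331; a1+…+a4=18.158 < 22.331 ≤ a1+…+a5=25.778 → R5 fires; X=3 E=11 C=2 R=10
Draw 4: a1=0.720, a2=12.840, a3=3.520, a4=1.398, a5=8.382, a0=26.860; τ=−ln(0.0094)/26.860=0.174 → t=0.252; u2·a0=0.6525·26.860=17.526; a1+…+a3=17.080 < 17.526 ≤ a1+…+a4=18.478 → R4 fires; X=2 E=12 C=1 R=10
Draw 5: a1=0.480, a2=8.560, a3=3.840, a4=0.466, a5=6.096, a0=19.442; τ=−ln(0.0686)/19.442=0.138 → t=0.389; u2·a0=0.6166·19.442=11.988; a1+a2=9.040 < 11.988 ≤ a1+…+a3=12.880 → R3 fires; X=2 E=11 C=2 R=10
Draw 6: a1=0.480, a2=8.560, a3=3.520, a4=0.932, a5=5.588, a0=19.080; τ=−ln(0.2050)/19.080=0.083 → t=0.472; u2·a0=0.6506·19.080=12.413; a1+a2=9.040 < 12.413 ≤ a1+…+a3=12.560 → R3 fires; X=2 E=10 C=3 R=10
Draw 7: a1=0.480, a2=8.560, a3=3.200, a4=1.398, a5=5.080, a0=18.718; τ=−ln(0.0341)/18.718=0.180 → t=0.653; u2·a0=0.3250·18.718=6.083; a1=0.480 < 6.083 ≤ a1+a2=9.040 → R2 fires; X=1 E=10 C=3 R=11
Draw 8: a1=0.240, a2=4.708, a3=3.200, a4=0.699, a5=2.540, a0=11.387; τ=−ln(0.7456)/11.387=0.026 → t=0.679; u2·a0=0.0207·11.387=0.236 ≤ a1=0.240 → R1 fires; X=0 E=12 C=3 R=11
Draw 9: a1=0.000, a2=0.000, a3=3.840, a4=0.000, a5=0.000, a0=3.840; τ=−ln(0.7161)/3.840=0.087 → t=0.766; u2·a0=0.0338·3.840=0.130; a1+a2=0.000 < 0.130 ≤ a1+…+a3=3.840 → R3 fires; X=0 E=11 C=4 R=11
Draw 10: a1=0.000, a2=0.000, a3=3.520, a4=0.000, a5=0.000, a0=3.520; τ=−ln(0.6762)/3.520=0.111 → t=0.877; u2·a0=0.5545·3.520=1.952; a1+a2=0.000 < 1.952 ≤ a1+…+a3=3.520 → R3 fires; X=0 E=10 C=5 R=11
Draw 11: a1=0.000, a2=0.000, a3=3.200, a4=0.000, a5=0.000, a0=3.200; τ=−ln(0.6433)/3.200=0.138 → t=1.015; u2·a0=0.1544·3.200=0.494; a1+a2=0.000 < 0.494 ≤ a1+…+a3=3.200 → R3 fires; X=0 E=9 C=6 R=11
Draw 12: a1=0.000, a2=0.000, a3=2.880, a4=0.000, a5=0.000, a0=2.880; τ=−ln(0.6124)/2.880=0.170 → t=1.185; u2·a0=0.3535·2.880=1.018; a1+a2=0.000 < 1.018 ≤ a1+…+a3=2.880 → R3 fires; X=0 E=8 C=7 R=11
Draw 13: a1=0.000, a2=0.000, a3=2.560, a4=0.000, a5=0.000, a0=2.560; τ=−ln(0.5156)/2.560=0.259 → t=1.444; u2·a0=0.5927·2.560=1.517; a1+a2=0.000 < 1.517 ≤ a1+…+a3=2.560 → R3 fires; X=0 E=7 C=8 R=11
Draw 14: a1=0.000, a2=0.000, a3=2.240, a4=0.000, a5=0.000, a0=2.240; τ=−ln(0.1522)/2.240=0.840 → t=2.284; u2·a0=0.6778·2.240=1.518; a1+a2=0.000 < 1.518 ≤ a1+…+a3=2.240 → R3 fires; X=0 E=6 C=9 R=11
Draw 15: a1=0.000, a2=0.000, a3=1.920, a4=0.000, a5=0.000, a0=1.920; τ=−ln(0.8476)/1.920=0.086 → t=2.370 > T=2.29: stop.
At T=2.29: X=0 E=6 C=9 R=11; the largest is R.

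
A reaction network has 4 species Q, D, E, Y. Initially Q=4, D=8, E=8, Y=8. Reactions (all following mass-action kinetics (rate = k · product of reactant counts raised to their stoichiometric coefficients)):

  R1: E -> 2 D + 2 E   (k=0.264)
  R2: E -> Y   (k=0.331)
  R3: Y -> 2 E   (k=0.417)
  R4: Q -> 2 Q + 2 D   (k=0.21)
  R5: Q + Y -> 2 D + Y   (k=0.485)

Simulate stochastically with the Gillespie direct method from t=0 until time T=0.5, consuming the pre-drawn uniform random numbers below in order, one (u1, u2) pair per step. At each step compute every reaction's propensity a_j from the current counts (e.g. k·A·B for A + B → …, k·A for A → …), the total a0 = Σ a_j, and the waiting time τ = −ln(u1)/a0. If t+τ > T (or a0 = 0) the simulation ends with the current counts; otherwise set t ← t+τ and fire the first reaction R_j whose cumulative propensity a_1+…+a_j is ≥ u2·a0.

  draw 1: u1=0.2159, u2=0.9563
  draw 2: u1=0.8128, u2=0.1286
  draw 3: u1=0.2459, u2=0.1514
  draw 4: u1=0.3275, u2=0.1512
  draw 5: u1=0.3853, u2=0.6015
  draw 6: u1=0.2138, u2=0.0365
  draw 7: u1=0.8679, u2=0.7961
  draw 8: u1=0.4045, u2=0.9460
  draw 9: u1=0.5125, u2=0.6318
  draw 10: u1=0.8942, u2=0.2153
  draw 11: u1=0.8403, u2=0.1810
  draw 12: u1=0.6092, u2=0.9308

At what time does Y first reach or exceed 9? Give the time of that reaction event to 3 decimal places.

t=0.000: Q=4 D=8 E=8 Y=8
Draw 1: a1=2.112, a2=2.648, a3=3.336, a4=0.840, a5=15.520, a0=24.456; τ=−ln(0.2159)/24.456=0.063 → t=0.063; u2·a0=0.9563·24.456=23.387; a1+…+a4=8.936 < 23.387 ≤ a1+…+a5=24.456 → R5 fires; Q=3 D=10 E=8 Y=8
Draw 2: a1=2.112, a2=2.648, a3=3.336, a4=0.630, a5=11.640, a0=20.366; τ=−ln(0.8128)/20.366=0.010 → t=0.073; u2·a0=0.1286·20.366=2.619; a1=2.112 < 2.619 ≤ a1+a2=4.760 → R2 fires; Q=3 D=10 E=7 Y=9
Draw 3: a1=1.848, a2=2.317, a3=3.753, a4=0.630, a5=13.095, a0=21.643; τ=−ln(0.2459)/21.643=0.065 → t=0.138; u2·a0=0.1514·21.643=3.277; a1=1.848 < 3.277 ≤ a1+a2=4.165 → R2 fires; Q=3 D=10 E=6 Y=10
Draw 4: a1=1.584, a2=1.986, a3=4.170, a4=0.630, a5=14.550, a0=22.920; τ=−ln(0.3275)/22.920=0.049 → t=0.186; u2·a0=0.1512·22.920=3.466; a1=1.584 < 3.466 ≤ a1+a2=3.570 → R2 fires; Q=3 D=10 E=5 Y=11
Draw 5: a1=1.320, a2=1.655, a3=4.587, a4=0.630, a5=16.005, a0=24.197; τ=−ln(0.3853)/24.197=0.039 → t=0.226; u2·a0=0.6015·24.197=14.554; a1+…+a4=8.192 < 14.554 ≤ a1+…+a5=24.197 → R5 fires; Q=2 D=12 E=5 Y=11
Draw 6: a1=1.320, a2=1.655, a3=4.587, a4=0.420, a5=10.670, a0=18.652; τ=−ln(0.2138)/18.652=0.083 → t=0.309; u2·a0=0.0365·18.652=0.681 ≤ a1=1.320 → R1 fires; Q=2 D=14 E=6 Y=11
Draw 7: a1=1.584, a2=1.986, a3=4.587, a4=0.420, a5=10.670, a0=19.247; τ=−ln(0.8679)/19.247=0.007 → t=0.316; u2·a0=0.7961·19.247=15.323; a1+…+a4=8.577 < 15.323 ≤ a1+…+a5=19.247 → R5 fires; Q=1 D=16 E=6 Y=11
Draw 8: a1=1.584, a2=1.986, a3=4.587, a4=0.210, a5=5.335, a0=13.702; τ=−ln(0.4045)/13.702=0.066 → t=0.382; u2·a0=0.9460·13.702=12.962; a1+…+a4=8.367 < 12.962 ≤ a1+…+a5=13.702 → R5 fires; Q=0 D=18 E=6 Y=11
Draw 9: a1=1.584, a2=1.986, a3=4.587, a4=0.000, a5=0.000, a0=8.157; τ=−ln(0.5125)/8.157=0.082 → t=0.464; u2·a0=0.6318·8.157=5.154; a1+a2=3.570 < 5.154 ≤ a1+…+a3=8.157 → R3 fires; Q=0 D=18 E=8 Y=10
Draw 10: a1=2.112, a2=2.648, a3=4.170, a4=0.000, a5=0.000, a0=8.930; τ=−ln(0.8942)/8.930=0.013 → t=0.476; u2·a0=0.2153·8.930=1.923 ≤ a1=2.112 → R1 fires; Q=0 D=20 E=9 Y=10
Draw 11: a1=2.376, a2=2.979, a3=4.170, a4=0.000, a5=0.000, a0=9.525; τ=−ln(0.8403)/9.525=0.018 → t=0.495; u2·a0=0.1810·9.525=1.724 ≤ a1=2.376 → R1 fires; Q=0 D=22 E=10 Y=10
Draw 12: a1=2.640, a2=3.310, a3=4.170, a4=0.000, a5=0.000, a0=10.120; τ=−ln(0.6092)/10.120=0.049 → t=0.544 > T=0.5: stop.
Y first becomes ≥ 9 when it reaches 9 at the event at t=0.073.

Threshold first reached at t = 0.073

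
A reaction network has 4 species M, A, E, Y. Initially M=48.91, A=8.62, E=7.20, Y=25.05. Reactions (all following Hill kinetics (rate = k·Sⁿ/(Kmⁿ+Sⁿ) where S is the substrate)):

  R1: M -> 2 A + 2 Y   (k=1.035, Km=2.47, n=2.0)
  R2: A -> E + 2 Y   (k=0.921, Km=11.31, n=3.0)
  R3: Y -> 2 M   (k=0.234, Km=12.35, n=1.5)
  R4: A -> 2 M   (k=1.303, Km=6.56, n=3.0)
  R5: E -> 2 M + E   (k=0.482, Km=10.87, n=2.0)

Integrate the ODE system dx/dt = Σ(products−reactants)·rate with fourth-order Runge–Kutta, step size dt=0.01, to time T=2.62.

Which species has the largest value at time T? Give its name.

RK4 with dt=0.01: 262 steps to T=2.62. Trajectory (selected grid times):
t=0.00: M=48.91 A=8.62 E=7.20 Y=25.05
t=0.29: M=49.33 A=8.87 E=7.28 Y=25.77
t=0.58: M=49.76 A=9.11 E=7.37 Y=26.49
t=0.87: M=50.21 A=9.33 E=7.47 Y=27.23
t=1.16: M=50.67 A=9.55 E=7.57 Y=27.97
t=1.46: M=51.16 A=9.77 E=7.67 Y=28.75
t=1.75: M=51.65 A=9.97 E=7.78 Y=29.51
t=2.04: M=52.14 A=10.16 E=7.89 Y=30.27
t=2.33: M=52.65 A=10.35 E=8.00 Y=31.05
t=2.62: M=53.16 A=10.52 E=8.12 Y=31.83
At T=2.62: M=53.16 A=10.52 E=8.12 Y=31.83; the largest is M.

Dominant species at T: M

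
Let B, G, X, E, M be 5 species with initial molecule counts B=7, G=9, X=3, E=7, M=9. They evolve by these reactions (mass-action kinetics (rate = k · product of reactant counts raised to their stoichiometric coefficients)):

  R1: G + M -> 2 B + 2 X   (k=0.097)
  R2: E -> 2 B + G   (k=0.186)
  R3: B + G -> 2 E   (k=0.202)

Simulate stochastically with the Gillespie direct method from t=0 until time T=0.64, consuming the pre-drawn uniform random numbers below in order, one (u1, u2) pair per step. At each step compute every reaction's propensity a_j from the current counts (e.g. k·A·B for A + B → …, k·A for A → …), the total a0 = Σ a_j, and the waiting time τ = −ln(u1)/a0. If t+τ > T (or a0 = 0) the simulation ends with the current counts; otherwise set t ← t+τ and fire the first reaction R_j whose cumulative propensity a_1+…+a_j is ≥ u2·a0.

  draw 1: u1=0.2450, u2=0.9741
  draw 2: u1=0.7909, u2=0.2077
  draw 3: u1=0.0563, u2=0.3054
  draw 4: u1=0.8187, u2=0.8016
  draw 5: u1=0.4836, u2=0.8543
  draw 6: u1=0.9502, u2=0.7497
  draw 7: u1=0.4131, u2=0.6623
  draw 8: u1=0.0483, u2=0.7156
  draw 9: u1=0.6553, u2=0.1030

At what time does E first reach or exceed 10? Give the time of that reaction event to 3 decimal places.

t=0.000: B=7 G=9 X=3 E=7 M=9
Draw 1: a1=7.857, a2=1.302, a3=12.726, a0=21.885; τ=−ln(0.2450)/21.885=0.064 → t=0.064; u2·a0=0.9741·21.885=21.318; a1+a2=9.159 < 21.318 ≤ a1+…+a3=21.885 → R3 fires; B=6 G=8 X=3 E=9 M=9
Draw 2: a1=6.984, a2=1.674, a3=9.696, a0=18.354; τ=−ln(0.7909)/18.354=0.013 → t=0.077; u2·a0=0.2077·18.354=3.812 ≤ a1=6.984 → R1 fires; B=8 G=7 X=5 E=9 M=8
Draw 3: a1=5.432, a2=1.674, a3=11.312, a0=18.418; τ=−ln(0.0563)/18.418=0.156 → t=0.233; u2·a0=0.3054·18.418=5.625; a1=5.432 < 5.625 ≤ a1+a2=7.106 → R2 fires; B=10 G=8 X=5 E=8 M=8
Draw 4: a1=6.208, a2=1.488, a3=16.160, a0=23.856; τ=−ln(0.8187)/23.856=0.008 → t=0.242; u2·a0=0.8016·23.856=19.123; a1+a2=7.696 < 19.123 ≤ a1+…+a3=23.856 → R3 fires; B=9 G=7 X=5 E=10 M=8
Draw 5: a1=5.432, a2=1.860, a3=12.726, a0=20.018; τ=−ln(0.4836)/20.018=0.036 → t=0.278; u2·a0=0.8543·20.018=17.101; a1+a2=7.292 < 17.101 ≤ a1+…+a3=20.018 → R3 fires; B=8 G=6 X=5 E=12 M=8
Draw 6: a1=4.656, a2=2.232, a3=9.696, a0=16.584; τ=−ln(0.9502)/16.584=0.003 → t=0.281; u2·a0=0.7497·16.584=12.433; a1+a2=6.888 < 12.433 ≤ a1+…+a3=16.584 → R3 fires; B=7 G=5 X=5 E=14 M=8
Draw 7: a1=3.880, a2=2.604, a3=7.070, a0=13.554; τ=−ln(0.4131)/13.554=0.065 → t=0.346; u2·a0=0.6623·13.554=8.977; a1+a2=6.484 < 8.977 ≤ a1+…+a3=13.554 → R3 fires; B=6 G=4 X=5 E=16 M=8
Draw 8: a1=3.104, a2=2.976, a3=4.848, a0=10.928; τ=−ln(0.0483)/10.928=0.277 → t=0.624; u2·a0=0.7156·10.928=7.820; a1+a2=6.080 < 7.820 ≤ a1+…+a3=10.928 → R3 fires; B=5 G=3 X=5 E=18 M=8
Draw 9: a1=2.328, a2=3.348, a3=3.030, a0=8.706; τ=−ln(0.6553)/8.706=0.049 → t=0.672 > T=0.64: stop.
E first becomes ≥ 10 when it reaches 10 at the event at t=0.242.

Threshold first reached at t = 0.242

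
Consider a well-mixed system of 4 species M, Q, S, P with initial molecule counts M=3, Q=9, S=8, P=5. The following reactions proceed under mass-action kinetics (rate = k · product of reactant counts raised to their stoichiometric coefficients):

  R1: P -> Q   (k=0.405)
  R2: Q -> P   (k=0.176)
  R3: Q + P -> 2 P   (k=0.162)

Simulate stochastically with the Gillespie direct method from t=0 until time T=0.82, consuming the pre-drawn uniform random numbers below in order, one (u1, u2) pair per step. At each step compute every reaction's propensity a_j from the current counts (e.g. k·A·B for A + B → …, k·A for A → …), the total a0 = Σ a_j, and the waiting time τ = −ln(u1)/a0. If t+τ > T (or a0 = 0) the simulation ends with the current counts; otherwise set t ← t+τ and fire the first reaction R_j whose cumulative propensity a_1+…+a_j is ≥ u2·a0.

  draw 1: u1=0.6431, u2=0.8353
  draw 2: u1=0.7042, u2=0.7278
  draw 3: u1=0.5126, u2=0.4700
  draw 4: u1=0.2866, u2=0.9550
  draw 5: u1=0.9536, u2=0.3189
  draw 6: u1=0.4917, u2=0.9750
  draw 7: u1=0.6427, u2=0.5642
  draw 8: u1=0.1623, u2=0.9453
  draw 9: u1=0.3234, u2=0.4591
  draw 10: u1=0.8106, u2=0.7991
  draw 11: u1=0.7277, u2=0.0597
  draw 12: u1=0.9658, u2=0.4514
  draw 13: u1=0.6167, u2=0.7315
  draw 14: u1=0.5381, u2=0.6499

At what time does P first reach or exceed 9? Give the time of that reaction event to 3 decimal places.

Threshold first reached at t = 0.230

t=0.000: M=3 Q=9 S=8 P=5
Draw 1: a1=2.025, a2=1.584, a3=7.290, a0=10.899; τ=−ln(0.6431)/10.899=0.041 → t=0.041; u2·a0=0.8353·10.899=9.104; a1+a2=3.609 < 9.104 ≤ a1+…+a3=10.899 → R3 fires; M=3 Q=8 S=8 P=6
Draw 2: a1=2.430, a2=1.408, a3=7.776, a0=11.614; τ=−ln(0.7042)/11.614=0.030 → t=0.071; u2·a0=0.7278·11.614=8.453; a1+a2=3.838 < 8.453 ≤ a1+…+a3=11.614 → R3 fires; M=3 Q=7 S=8 P=7
Draw 3: a1=2.835, a2=1.232, a3=7.938, a0=12.005; τ=−ln(0.5126)/12.005=0.056 → t=0.126; u2·a0=0.4700·12.005=5.642; a1+a2=4.067 < 5.642 ≤ a1+…+a3=12.005 → R3 fires; M=3 Q=6 S=8 P=8
Draw 4: a1=3.240, a2=1.056, a3=7.776, a0=12.072; τ=−ln(0.2866)/12.072=0.104 → t=0.230; u2·a0=0.9550·12.072=11.529; a1+a2=4.296 < 11.529 ≤ a1+…+a3=12.072 → R3 fires; M=3 Q=5 S=8 P=9
Draw 5: a1=3.645, a2=0.880, a3=7.290, a0=11.815; τ=−ln(0.9536)/11.815=0.004 → t=0.234; u2·a0=0.3189·11.815=3.768; a1=3.645 < 3.768 ≤ a1+a2=4.525 → R2 fires; M=3 Q=4 S=8 P=10
Draw 6: a1=4.050, a2=0.704, a3=6.480, a0=11.234; τ=−ln(0.4917)/11.234=0.063 → t=0.297; u2·a0=0.9750·11.234=10.953; a1+a2=4.754 < 10.953 ≤ a1+…+a3=11.234 → R3 fires; M=3 Q=3 S=8 P=11
Draw 7: a1=4.455, a2=0.528, a3=5.346, a0=10.329; τ=−ln(0.6427)/10.329=0.043 → t=0.340; u2·a0=0.5642·10.329=5.828; a1+a2=4.983 < 5.828 ≤ a1+…+a3=10.329 → R3 fires; M=3 Q=2 S=8 P=12
Draw 8: a1=4.860, a2=0.352, a3=3.888, a0=9.100; τ=−ln(0.1623)/9.100=0.200 → t=0.540; u2·a0=0.9453·9.100=8.602; a1+a2=5.212 < 8.602 ≤ a1+…+a3=9.100 → R3 fires; M=3 Q=1 S=8 P=13
Draw 9: a1=5.265, a2=0.176, a3=2.106, a0=7.547; τ=−ln(0.3234)/7.547=0.150 → t=0.689; u2·a0=0.4591·7.547=3.465 ≤ a1=5.265 → R1 fires; M=3 Q=2 S=8 P=12
Draw 10: a1=4.860, a2=0.352, a3=3.888, a0=9.100; τ=−ln(0.8106)/9.100=0.023 → t=0.712; u2·a0=0.7991·9.100=7.272; a1+a2=5.212 < 7.272 ≤ a1+…+a3=9.100 → R3 fires; M=3 Q=1 S=8 P=13
Draw 11: a1=5.265, a2=0.176, a3=2.106, a0=7.547; τ=−ln(0.7277)/7.547=0.042 → t=0.754; u2·a0=0.0597·7.547=0.451 ≤ a1=5.265 → R1 fires; M=3 Q=2 S=8 P=12
Draw 12: a1=4.860, a2=0.352, a3=3.888, a0=9.100; τ=−ln(0.9658)/9.100=0.004 → t=0.758; u2·a0=0.4514·9.100=4.108 ≤ a1=4.860 → R1 fires; M=3 Q=3 S=8 P=11
Draw 13: a1=4.455, a2=0.528, a3=5.346, a0=10.329; τ=−ln(0.6167)/10.329=0.047 → t=0.805; u2·a0=0.7315·10.329=7.556; a1+a2=4.983 < 7.556 ≤ a1+…+a3=10.329 → R3 fires; M=3 Q=2 S=8 P=12
Draw 14: a1=4.860, a2=0.352, a3=3.888, a0=9.100; τ=−ln(0.5381)/9.100=0.068 → t=0.873 > T=0.82: stop.
P first becomes ≥ 9 when it reaches 9 at the event at t=0.230.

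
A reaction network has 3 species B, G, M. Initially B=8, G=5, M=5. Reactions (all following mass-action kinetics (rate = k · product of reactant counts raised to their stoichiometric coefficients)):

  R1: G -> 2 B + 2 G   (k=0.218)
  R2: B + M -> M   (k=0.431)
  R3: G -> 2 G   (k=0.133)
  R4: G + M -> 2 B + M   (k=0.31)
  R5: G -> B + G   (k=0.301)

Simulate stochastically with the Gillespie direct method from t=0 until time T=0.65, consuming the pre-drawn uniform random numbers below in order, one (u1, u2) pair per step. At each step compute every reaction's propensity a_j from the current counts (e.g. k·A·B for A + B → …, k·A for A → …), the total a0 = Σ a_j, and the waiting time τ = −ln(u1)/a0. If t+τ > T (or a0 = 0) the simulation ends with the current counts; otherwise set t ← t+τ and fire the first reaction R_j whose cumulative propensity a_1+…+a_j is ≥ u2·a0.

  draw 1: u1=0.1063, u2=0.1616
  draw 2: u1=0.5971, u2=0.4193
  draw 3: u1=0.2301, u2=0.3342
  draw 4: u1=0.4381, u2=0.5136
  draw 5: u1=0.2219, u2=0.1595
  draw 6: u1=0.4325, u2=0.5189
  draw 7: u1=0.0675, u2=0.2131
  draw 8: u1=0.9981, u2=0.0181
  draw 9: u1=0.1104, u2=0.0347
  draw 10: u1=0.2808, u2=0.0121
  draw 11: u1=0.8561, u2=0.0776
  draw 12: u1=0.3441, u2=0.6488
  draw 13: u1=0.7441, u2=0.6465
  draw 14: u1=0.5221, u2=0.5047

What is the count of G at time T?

t=0.000: B=8 G=5 M=5
Draw 1: a1=1.090, a2=17.240, a3=0.665, a4=7.750, a5=1.505, a0=28.250; τ=−ln(0.1063)/28.250=0.079 → t=0.079; u2·a0=0.1616·28.250=4.565; a1=1.090 < 4.565 ≤ a1+a2=18.330 → R2 fires; B=7 G=5 M=5
Draw 2: a1=1.090, a2=15.085, a3=0.665, a4=7.750, a5=1.505, a0=26.095; τ=−ln(0.5971)/26.095=0.020 → t=0.099; u2·a0=0.4193·26.095=10.942; a1=1.090 < 10.942 ≤ a1+a2=16.175 → R2 fires; B=6 G=5 M=5
Draw 3: a1=1.090, a2=12.930, a3=0.665, a4=7.750, a5=1.505, a0=23.940; τ=−ln(0.2301)/23.940=0.061 → t=0.160; u2·a0=0.3342·23.940=8.001; a1=1.090 < 8.001 ≤ a1+a2=14.020 → R2 fires; B=5 G=5 M=5
Draw 4: a1=1.090, a2=10.775, a3=0.665, a4=7.750, a5=1.505, a0=21.785; τ=−ln(0.4381)/21.785=0.038 → t=0.198; u2·a0=0.5136·21.785=11.189; a1=1.090 < 11.189 ≤ a1+a2=11.865 → R2 fires; B=4 G=5 M=5
Draw 5: a1=1.090, a2=8.620, a3=0.665, a4=7.750, a5=1.505, a0=19.630; τ=−ln(0.2219)/19.630=0.077 → t=0.275; u2·a0=0.1595·19.630=3.131; a1=1.090 < 3.131 ≤ a1+a2=9.710 → R2 fires; B=3 G=5 M=5
Draw 6: a1=1.090, a2=6.465, a3=0.665, a4=7.750, a5=1.505, a0=17.475; τ=−ln(0.4325)/17.475=0.048 → t=0.323; u2·a0=0.5189·17.475=9.068; a1+…+a3=8.220 < 9.068 ≤ a1+…+a4=15.970 → R4 fires; B=5 G=4 M=5
Draw 7: a1=0.872, a2=10.775, a3=0.532, a4=6.200, a5=1.204, a0=19.583; τ=−ln(0.0675)/19.583=0.138 → t=0.461; u2·a0=0.2131·19.583=4.173; a1=0.872 < 4.173 ≤ a1+a2=11.647 → R2 fires; B=4 G=4 M=5
Draw 8: a1=0.872, a2=8.620, a3=0.532, a4=6.200, a5=1.204, a0=17.428; τ=−ln(0.9981)/17.428=0.000 → t=0.461; u2·a0=0.0181·17.428=0.315 ≤ a1=0.872 → R1 fires; B=6 G=5 M=5
Draw 9: a1=1.090, a2=12.930, a3=0.665, a4=7.750, a5=1.505, a0=23.940; τ=−ln(0.1104)/23.940=0.092 → t=0.553; u2·a0=0.0347·23.940=0.831 ≤ a1=1.090 → R1 fires; B=8 G=6 M=5
Draw 10: a1=1.308, a2=17.240, a3=0.798, a4=9.300, a5=1.806, a0=30.452; τ=−ln(0.2808)/30.452=0.042 → t=0.595; u2·a0=0.0121·30.452=0.368 ≤ a1=1.308 → R1 fires; B=10 G=7 M=5
Draw 11: a1=1.526, a2=21.550, a3=0.931, a4=10.850, a5=2.107, a0=36.964; τ=−ln(0.8561)/36.964=0.004 → t=0.599; u2·a0=0.0776·36.964=2.868; a1=1.526 < 2.868 ≤ a1+a2=23.076 → R2 fires; B=9 G=7 M=5
Draw 12: a1=1.526, a2=19.395, a3=0.931, a4=10.850, a5=2.107, a0=34.809; τ=−ln(0.3441)/34.809=0.031 → t=0.629; u2·a0=0.6488·34.809=22.584; a1+…+a3=21.852 < 22.584 ≤ a1+…+a4=32.702 → R4 fires; B=11 G=6 M=5
Draw 13: a1=1.308, a2=23.705, a3=0.798, a4=9.300, a5=1.806, a0=36.917; τ=−ln(0.7441)/36.917=0.008 → t=0.637; u2·a0=0.6465·36.917=23.867; a1=1.308 < 23.867 ≤ a1+a2=25.013 → R2 fires; B=10 G=6 M=5
Draw 14: a1=1.308, a2=21.550, a3=0.798, a4=9.300, a5=1.806, a0=34.762; τ=−ln(0.5221)/34.762=0.019 → t=0.656 > T=0.65: stop.
Read off G at T=0.65: 6

G at T = 6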